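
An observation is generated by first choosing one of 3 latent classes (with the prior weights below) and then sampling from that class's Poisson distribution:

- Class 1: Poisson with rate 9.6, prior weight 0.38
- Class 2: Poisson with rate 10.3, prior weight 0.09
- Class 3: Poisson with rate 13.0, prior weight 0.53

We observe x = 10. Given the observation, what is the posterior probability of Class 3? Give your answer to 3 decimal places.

0.438

P(component k | x) = π_k·f_k(x) / marginal(x), where marginal(x) = Σ_j π_j·f_j(x).
Component likelihoods at x = 10:
  p_1 = e^(−9.6)·9.6^10/10! = 0.124086
  p_2 = e^(−10.3)·10.3^10/10! = 0.124559
  p_3 = e^(−13.0)·13.0^10/10! = 0.0858702
Weight by the priors:
  π_1·p_1 = 0.38 × 0.124086 = 0.0471526
  π_2·p_2 = 0.09 × 0.124559 = 0.0112103
  π_3·p_3 = 0.53 × 0.0858702 = 0.0455112
Evidence: 0.0471526 + 0.0112103 + 0.0455112 = 0.103874
Responsibility of Class 3: 0.0455112 / 0.103874 ≈ 0.438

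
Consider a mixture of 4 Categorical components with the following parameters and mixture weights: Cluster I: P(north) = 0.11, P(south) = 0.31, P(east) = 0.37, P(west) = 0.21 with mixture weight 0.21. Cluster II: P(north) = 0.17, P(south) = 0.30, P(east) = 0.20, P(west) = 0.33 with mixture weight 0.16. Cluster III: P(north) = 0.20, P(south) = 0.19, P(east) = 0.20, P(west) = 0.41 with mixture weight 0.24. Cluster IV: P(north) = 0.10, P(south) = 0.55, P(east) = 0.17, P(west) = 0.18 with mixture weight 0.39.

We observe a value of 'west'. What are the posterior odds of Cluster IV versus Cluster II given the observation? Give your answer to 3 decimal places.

1.330

Posterior odds = (w_i f_i(x)) / (w_j f_j(x)); the normalising sum cancels.
Evaluate each component's likelihood at the observed value:
  p_I = 0.21
  p_II = 0.33
  p_III = 0.41
  p_IV = 0.18
0.0702 / 0.0528 ≈ 1.330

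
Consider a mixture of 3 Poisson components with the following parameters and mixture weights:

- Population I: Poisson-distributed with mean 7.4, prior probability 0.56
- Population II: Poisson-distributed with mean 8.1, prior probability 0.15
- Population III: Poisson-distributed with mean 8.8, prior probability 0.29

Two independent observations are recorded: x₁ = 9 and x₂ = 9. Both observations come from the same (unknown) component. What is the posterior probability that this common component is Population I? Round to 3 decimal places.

0.488

The responsibility of component k is w_k f_k(x) divided by Σ_j w_j f_j(x).
Since both observations come from the same component, the likelihood for component k is f_k(x₁)·f_k(x₂).
  L_I = [e^(−7.4)·7.4^9/9! = 0.112084] × [0.112084] = 0.0125628
  L_II = [e^(−8.1)·8.1^9/9! = 0.12555] × [0.12555] = 0.0157628
  L_III = [e^(−8.8)·8.8^9/9! = 0.131459] × [0.131459] = 0.0172814
Multiply by the mixture weights:
  w_I·L_I = 0.56 × 0.0125628 = 0.00703517
  w_II·L_II = 0.15 × 0.0157628 = 0.00236442
  w_III·L_III = 0.29 × 0.0172814 = 0.00501161
Sum: 0.00703517 + 0.00236442 + 0.00501161 = 0.0144112
Responsibility of Population I: 0.00703517 / 0.0144112 ≈ 0.488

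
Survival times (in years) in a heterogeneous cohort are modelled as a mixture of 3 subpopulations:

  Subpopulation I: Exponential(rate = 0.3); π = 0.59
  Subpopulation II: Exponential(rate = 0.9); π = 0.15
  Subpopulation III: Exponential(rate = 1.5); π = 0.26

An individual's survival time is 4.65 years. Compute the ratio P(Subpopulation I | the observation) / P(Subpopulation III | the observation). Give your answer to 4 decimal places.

The posterior odds equal the prior odds times the likelihood ratio: (π_i/π_j)·(f_i(x)/f_j(x)).
Exponential densities:
  f_I = 0.3·e^(−0.3·4.65) = 0.3·e^(−1.3950) = 0.0743499
  f_II = 0.9·e^(−0.9·4.65) = 0.9·e^(−4.1850) = 0.0137
  f_III = 1.5·e^(−1.5·4.65) = 1.5·e^(−6.9750) = 0.00140245
Odds = (0.59/0.26) × (0.0743499/0.00140245) = 2.26923 × 53.0143 ≈ 120.3017

120.3017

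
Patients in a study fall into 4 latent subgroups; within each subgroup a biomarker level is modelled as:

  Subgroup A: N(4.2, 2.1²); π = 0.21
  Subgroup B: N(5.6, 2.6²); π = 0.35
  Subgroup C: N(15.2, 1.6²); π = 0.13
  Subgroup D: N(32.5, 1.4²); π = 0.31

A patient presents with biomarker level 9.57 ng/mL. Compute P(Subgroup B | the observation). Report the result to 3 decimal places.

0.914

By Bayes' theorem, P(k | x) = w_k f_k(x) / Σ_j w_j f_j(x).
Evaluate each component's likelihood at the observed value:
  L_A = 0.00722386
  L_B = 0.0478255
  L_C = 0.000510692
  L_D = 1.59729e-59
Weight by the priors:
  w_A·L_A = 0.21 × 0.00722386 = 0.00151701
  w_B·L_B = 0.35 × 0.0478255 = 0.0167389
  w_C·L_C = 0.13 × 0.000510692 = 6.639e-05
  w_D·L_D = 0.31 × 1.59729e-59 = 4.9516e-60
Normaliser: 0.00151701 + 0.0167389 + 6.639e-05 + 4.9516e-60 = 0.0183223
So the posterior for Subgroup B is 0.0167389 / 0.0183223 ≈ 0.914.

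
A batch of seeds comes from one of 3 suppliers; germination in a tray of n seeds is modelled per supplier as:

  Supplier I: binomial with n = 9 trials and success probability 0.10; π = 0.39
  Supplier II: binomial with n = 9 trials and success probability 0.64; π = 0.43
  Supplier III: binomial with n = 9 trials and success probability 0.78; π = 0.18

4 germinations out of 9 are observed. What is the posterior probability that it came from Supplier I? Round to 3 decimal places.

The responsibility of component k is w_k f_k(x) divided by Σ_j w_j f_j(x).
Binomial probabilities:
  p_I = C(9,4)·0.10^4·0.90^5 = 126·0.0001·0.59049 = 0.00744017
  p_II = C(9,4)·0.64^4·0.36^5 = 126·0.167772·0.00604662 = 0.127821
  p_III = C(9,4)·0.78^4·0.22^5 = 126·0.370151·0.000515363 = 0.024036
Multiply by the mixture weights:
  w_I·p_I = 0.39 × 0.00744017 = 0.00290167
  w_II·p_II = 0.43 × 0.127821 = 0.0549631
  w_III·p_III = 0.18 × 0.024036 = 0.00432648
Marginal: 0.00290167 + 0.0549631 + 0.00432648 = 0.0621913
So the posterior for Supplier I is 0.00290167 / 0.0621913 ≈ 0.047.

0.047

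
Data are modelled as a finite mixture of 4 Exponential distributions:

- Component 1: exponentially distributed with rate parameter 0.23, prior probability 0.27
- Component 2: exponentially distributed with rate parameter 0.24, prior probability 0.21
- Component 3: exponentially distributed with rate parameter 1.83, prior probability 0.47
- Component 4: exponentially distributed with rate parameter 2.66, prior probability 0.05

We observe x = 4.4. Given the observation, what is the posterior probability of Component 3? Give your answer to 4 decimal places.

P(component k | x) = π_k·f_k(x) / marginal(x), where marginal(x) = Σ_j π_j·f_j(x).
Component likelihoods at x = 4.4:
  p_1 = 0.083603
  p_2 = 0.0834827
  p_3 = 0.00058279
  p_4 = 2.19735e-05
Unnormalised posteriors:
  π_1·p_1 = 0.27 × 0.083603 = 0.0225728
  π_2·p_2 = 0.21 × 0.0834827 = 0.0175314
  π_3·p_3 = 0.47 × 0.00058279 = 0.000273911
  π_4·p_4 = 0.05 × 2.19735e-05 = 1.09867e-06
Normaliser: 0.0225728 + 0.0175314 + 0.000273911 + 1.09867e-06 = 0.0403792
Responsibility of Component 3: 0.000273911 / 0.0403792 ≈ 0.0068

0.0068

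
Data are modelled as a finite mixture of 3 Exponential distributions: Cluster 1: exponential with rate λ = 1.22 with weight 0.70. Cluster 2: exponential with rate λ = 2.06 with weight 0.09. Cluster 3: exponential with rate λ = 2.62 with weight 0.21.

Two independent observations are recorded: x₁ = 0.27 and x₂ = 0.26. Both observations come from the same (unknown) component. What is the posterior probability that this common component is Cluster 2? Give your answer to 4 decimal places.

0.1240

Posterior ∝ prior × likelihood, so P(k | x) ∝ P(Z=k) f_k(x); normalise over all components.
Since both observations come from the same component, the likelihood for component k is f_k(x₁)·f_k(x₂).
  L_1 = [0.877613] × [0.888386] = 0.779659
  L_2 = [1.18117] × [1.20576] = 1.4242
  L_3 = [1.29146] × [1.32574] = 1.71215
Weight by the priors:
  P(Z=1)·L_1 = 0.70 × 0.779659 = 0.545761
  P(Z=2)·L_2 = 0.09 × 1.4242 = 0.128178
  P(Z=3)·L_3 = 0.21 × 1.71215 = 0.359551
Sum: 0.545761 + 0.128178 + 0.359551 = 1.03349
So the posterior for Cluster 2 is 0.128178 / 1.03349 ≈ 0.1240.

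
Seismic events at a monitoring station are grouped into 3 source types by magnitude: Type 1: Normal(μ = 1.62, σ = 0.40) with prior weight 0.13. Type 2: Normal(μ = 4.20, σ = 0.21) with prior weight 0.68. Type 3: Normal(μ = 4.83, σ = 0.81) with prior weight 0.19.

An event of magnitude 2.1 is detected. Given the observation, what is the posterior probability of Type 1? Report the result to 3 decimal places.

By Bayes' theorem, P(k | x) = π_k f_k(x) / Σ_j π_j f_j(x).
Component likelihoods at x = 2.1:
  p_1 = (1/(0.40·√(2π)))·exp(−(2.1−1.62)²/(2·0.40²)) = 0.997356·exp(-0.72000) = 0.485465
  p_2 = (1/(0.21·√(2π)))·exp(−(2.1−4.20)²/(2·0.21²)) = 1.899725·exp(-50.00000) = 3.66409e-22
  p_3 = (1/(0.81·√(2π)))·exp(−(2.1−4.83)²/(2·0.81²)) = 0.492521·exp(-5.67970) = 0.00168176
Weight by the priors:
  π_1·p_1 = 0.13 × 0.485465 = 0.0631105
  π_2·p_2 = 0.68 × 3.66409e-22 = 2.49158e-22
  π_3·p_3 = 0.19 × 0.00168176 = 0.000319534
Normaliser: 0.0631105 + 2.49158e-22 + 0.000319534 = 0.06343
So the posterior for Type 1 is 0.0631105 / 0.06343 ≈ 0.995.

0.995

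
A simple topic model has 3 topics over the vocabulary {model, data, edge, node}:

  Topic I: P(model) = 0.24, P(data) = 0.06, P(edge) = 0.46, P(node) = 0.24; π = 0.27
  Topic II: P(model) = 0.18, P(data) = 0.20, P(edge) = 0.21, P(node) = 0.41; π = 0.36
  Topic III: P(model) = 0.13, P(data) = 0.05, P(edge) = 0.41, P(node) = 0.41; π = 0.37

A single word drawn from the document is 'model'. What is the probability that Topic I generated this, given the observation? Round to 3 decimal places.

Posterior ∝ prior × likelihood, so P(k | x) ∝ P(Z=k) f_k(x); normalise over all components.
Categorical probabilities:
  p_I = 0.24
  p_II = 0.18
  p_III = 0.13
Weight by the priors:
  P(Z=I)·p_I = 0.27 × 0.24 = 0.0648
  P(Z=II)·p_II = 0.36 × 0.18 = 0.0648
  P(Z=III)·p_III = 0.37 × 0.13 = 0.0481
Sum: 0.0648 + 0.0648 + 0.0481 = 0.1777
Responsibility of Topic I: 0.0648 / 0.1777 ≈ 0.365

0.365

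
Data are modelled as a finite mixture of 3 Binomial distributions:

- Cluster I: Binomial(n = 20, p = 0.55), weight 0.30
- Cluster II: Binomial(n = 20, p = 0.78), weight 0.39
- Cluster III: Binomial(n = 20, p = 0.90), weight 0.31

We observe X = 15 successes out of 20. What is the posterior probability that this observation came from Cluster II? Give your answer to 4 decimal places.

0.7826

By Bayes' theorem, P(k | x) = π_k f_k(x) / Σ_j π_j f_j(x).
Binomial probabilities:
  L_I = 0.0364709
  L_II = 0.192299
  L_III = 0.0319214
Multiply by the mixture weights:
  π_I·L_I = 0.30 × 0.0364709 = 0.0109413
  π_II·L_II = 0.39 × 0.192299 = 0.0749965
  π_III·L_III = 0.31 × 0.0319214 = 0.00989562
Sum: 0.0109413 + 0.0749965 + 0.00989562 = 0.0958334
Responsibility of Cluster II: 0.0749965 / 0.0958334 ≈ 0.7826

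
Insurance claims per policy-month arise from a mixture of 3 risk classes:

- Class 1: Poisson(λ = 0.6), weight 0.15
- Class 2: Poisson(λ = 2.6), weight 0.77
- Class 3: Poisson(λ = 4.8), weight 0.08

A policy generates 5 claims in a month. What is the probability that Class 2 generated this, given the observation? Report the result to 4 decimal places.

The responsibility of component k is π_k f_k(x) divided by Σ_j π_j f_j(x).
Component likelihoods at x = 5 claims:
  f_1 = 0.00035563
  f_2 = 0.0735394
  f_3 = 0.174748
Unnormalised posteriors:
  π_1·f_1 = 0.15 × 0.00035563 = 5.33445e-05
  π_2·f_2 = 0.77 × 0.0735394 = 0.0566253
  π_3·f_3 = 0.08 × 0.174748 = 0.0139798
Evidence: 5.33445e-05 + 0.0566253 + 0.0139798 = 0.0706585
So the posterior for Class 2 is 0.0566253 / 0.0706585 ≈ 0.8014.

0.8014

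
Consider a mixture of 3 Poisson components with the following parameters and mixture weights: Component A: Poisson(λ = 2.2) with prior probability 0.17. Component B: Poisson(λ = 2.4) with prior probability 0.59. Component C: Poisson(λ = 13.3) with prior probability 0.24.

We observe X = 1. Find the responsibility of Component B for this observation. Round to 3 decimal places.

P(component k | x) = w_k·f_k(x) / marginal(x), where marginal(x) = Σ_j w_j·f_j(x).
Evaluate each component's likelihood at the observed value:
  p_A = 0.243767
  p_B = 0.217723
  p_C = 2.22708e-05
Weight by the priors:
  w_A·p_A = 0.17 × 0.243767 = 0.0414404
  w_B·p_B = 0.59 × 0.217723 = 0.128457
  w_C·p_C = 0.24 × 2.22708e-05 = 5.34498e-06
Sum: 0.0414404 + 0.128457 + 5.34498e-06 = 0.169902
Responsibility of Component B: 0.128457 / 0.169902 ≈ 0.756

0.756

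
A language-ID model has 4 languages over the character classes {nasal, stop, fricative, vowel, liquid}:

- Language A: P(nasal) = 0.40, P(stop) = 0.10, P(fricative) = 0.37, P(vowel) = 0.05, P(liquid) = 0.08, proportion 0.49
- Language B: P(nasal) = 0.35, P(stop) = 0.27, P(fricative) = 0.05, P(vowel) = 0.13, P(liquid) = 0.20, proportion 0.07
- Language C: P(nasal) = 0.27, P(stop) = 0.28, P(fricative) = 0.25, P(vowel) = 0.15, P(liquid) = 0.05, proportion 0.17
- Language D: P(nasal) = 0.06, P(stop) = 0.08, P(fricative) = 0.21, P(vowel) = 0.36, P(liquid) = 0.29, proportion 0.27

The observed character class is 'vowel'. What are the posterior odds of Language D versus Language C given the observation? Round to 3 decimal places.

Since P(k|x) ∝ P(Z=k) f_k(x), the posterior odds are P(Z=i) f_i(x) / (P(Z=j) f_j(x)).
Component likelihoods at x = 'vowel':
  f_A = 0.05
  f_B = 0.13
  f_C = 0.15
  f_D = 0.36
Posterior odds = (P(Z=D)·f_D) / (P(Z=C)·f_C) = (0.27·0.36) / (0.17·0.15) = 0.0972 / 0.0255 ≈ 3.812

3.812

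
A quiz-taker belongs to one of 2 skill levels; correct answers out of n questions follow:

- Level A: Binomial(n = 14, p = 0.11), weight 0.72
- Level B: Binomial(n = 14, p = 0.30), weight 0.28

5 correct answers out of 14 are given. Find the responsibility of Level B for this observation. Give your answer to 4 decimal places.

Apply Bayes' rule: the posterior for each component is proportional to its prior times its likelihood at x.
Evaluate each component's likelihood at the observed value:
  L_A = 0.0112963
  L_B = 0.196315
Prior × likelihood for each component:
  P(Z=A)·L_A = 0.72 × 0.0112963 = 0.00813336
  P(Z=B)·L_B = 0.28 × 0.196315 = 0.0549681
Normaliser: 0.00813336 + 0.0549681 = 0.0631015
P(Level B | the observation) = 0.0549681 / 0.0631015 ≈ 0.8711

0.8711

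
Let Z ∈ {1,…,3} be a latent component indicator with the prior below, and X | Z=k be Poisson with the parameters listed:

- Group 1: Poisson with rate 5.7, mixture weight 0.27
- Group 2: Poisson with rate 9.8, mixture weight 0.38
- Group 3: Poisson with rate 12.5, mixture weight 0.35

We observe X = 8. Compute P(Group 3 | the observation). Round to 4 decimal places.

The responsibility of component k is π_k f_k(x) divided by Σ_j π_j f_j(x).
Component likelihoods at x = 8:
  p_1 = 0.0924698
  p_2 = 0.117004
  p_3 = 0.0550907
Weight by the priors:
  π_1·p_1 = 0.27 × 0.0924698 = 0.0249668
  π_2·p_2 = 0.38 × 0.117004 = 0.0444617
  π_3·p_3 = 0.35 × 0.0550907 = 0.0192818
Marginal: 0.0249668 + 0.0444617 + 0.0192818 = 0.0887103
P(Group 3 | 8) ≈ 0.2174

0.2174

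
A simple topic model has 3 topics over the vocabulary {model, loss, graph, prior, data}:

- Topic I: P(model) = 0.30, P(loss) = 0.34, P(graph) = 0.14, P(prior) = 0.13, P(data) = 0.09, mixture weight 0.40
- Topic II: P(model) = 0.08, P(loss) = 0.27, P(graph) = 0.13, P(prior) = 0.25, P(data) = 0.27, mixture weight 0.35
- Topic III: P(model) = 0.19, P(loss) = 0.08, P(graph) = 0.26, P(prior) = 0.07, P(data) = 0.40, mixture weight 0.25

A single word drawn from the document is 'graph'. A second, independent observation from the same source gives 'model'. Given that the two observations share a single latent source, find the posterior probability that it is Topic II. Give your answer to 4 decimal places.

0.1110

The responsibility of component k is w_k f_k(x) divided by Σ_j w_j f_j(x).
Since both observations come from the same component, the likelihood for component k is f_k(x₁)·f_k(x₂).
  f_I = [P(graph | comp) = 0.14] × [0.3] = 0.042
  f_II = [P(graph | comp) = 0.13] × [0.08] = 0.0104
  f_III = [P(graph | comp) = 0.26] × [0.19] = 0.0494
Unnormalised posteriors:
  w_I·f_I = 0.40 × 0.042 = 0.0168
  w_II·f_II = 0.35 × 0.0104 = 0.00364
  w_III·f_III = 0.25 × 0.0494 = 0.01235
Evidence: 0.0168 + 0.00364 + 0.01235 = 0.03279
So the posterior for Topic II is 0.00364 / 0.03279 ≈ 0.1110.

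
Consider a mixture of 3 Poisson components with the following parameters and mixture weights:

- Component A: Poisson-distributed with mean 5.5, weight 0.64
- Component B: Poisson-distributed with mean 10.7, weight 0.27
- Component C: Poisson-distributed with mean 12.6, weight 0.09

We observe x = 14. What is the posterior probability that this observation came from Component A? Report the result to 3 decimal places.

0.025

Apply Bayes' rule: the posterior for each component is proportional to its prior times its likelihood at x.
Component likelihoods at x = 14:
  p_A = 0.00108655
  p_B = 0.0666828
  p_C = 0.0983261
Unnormalised posteriors:
  w_A·p_A = 0.64 × 0.00108655 = 0.000695392
  w_B·p_B = 0.27 × 0.0666828 = 0.0180043
  w_C·p_C = 0.09 × 0.0983261 = 0.00884935
Evidence: 0.000695392 + 0.0180043 + 0.00884935 = 0.0275491
P(Component A | x) ≈ 0.025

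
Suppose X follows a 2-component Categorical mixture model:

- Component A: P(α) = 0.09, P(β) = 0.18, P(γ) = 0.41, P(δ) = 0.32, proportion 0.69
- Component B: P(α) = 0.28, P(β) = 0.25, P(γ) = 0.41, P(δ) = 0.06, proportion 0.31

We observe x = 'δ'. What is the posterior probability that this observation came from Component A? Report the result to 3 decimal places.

P(component k | x) = π_k·f_k(x) / marginal(x), where marginal(x) = Σ_j π_j·f_j(x).
Evaluate each component's likelihood at the observed value:
  f_A = 0.32
  f_B = 0.06
Prior × likelihood for each component:
  π_A·f_A = 0.69 × 0.32 = 0.2208
  π_B·f_B = 0.31 × 0.06 = 0.0186
Evidence: 0.2208 + 0.0186 = 0.2394
Responsibility of Component A: 0.2208 / 0.2394 ≈ 0.922

0.922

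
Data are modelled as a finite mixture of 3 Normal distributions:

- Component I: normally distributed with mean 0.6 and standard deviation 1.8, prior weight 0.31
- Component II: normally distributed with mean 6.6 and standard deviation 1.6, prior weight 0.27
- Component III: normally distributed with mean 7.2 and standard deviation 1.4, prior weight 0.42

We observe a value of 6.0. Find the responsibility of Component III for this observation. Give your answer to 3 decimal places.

0.566

By Bayes' theorem, P(k | x) = P(Z=k) f_k(x) / Σ_j P(Z=j) f_j(x).
Evaluate each component's likelihood at the observed value:
  f_I = 0.00246214
  f_II = 0.232409
  f_III = 0.197354
Unnormalised posteriors:
  P(Z=I)·f_I = 0.31 × 0.00246214 = 0.000763263
  P(Z=II)·f_II = 0.27 × 0.232409 = 0.0627505
  P(Z=III)·f_III = 0.42 × 0.197354 = 0.0828886
Sum: 0.000763263 + 0.0627505 + 0.0828886 = 0.146402
Responsibility of Component III: 0.0828886 / 0.146402 ≈ 0.566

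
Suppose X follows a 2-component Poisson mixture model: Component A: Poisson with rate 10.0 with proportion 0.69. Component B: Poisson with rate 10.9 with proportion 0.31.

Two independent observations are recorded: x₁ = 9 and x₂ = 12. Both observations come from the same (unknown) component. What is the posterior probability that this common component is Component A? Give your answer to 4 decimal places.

By Bayes' theorem, P(k | x) = π_k f_k(x) / Σ_j π_j f_j(x).
Since both observations come from the same component, the likelihood for component k is f_k(x₁)·f_k(x₂).
  p_A = [0.12511] × [0.0947803] = 0.011858
  p_B = [0.110475] × [0.108385] = 0.0119739
Unnormalised posteriors:
  π_A·p_A = 0.69 × 0.011858 = 0.008182
  π_B·p_B = 0.31 × 0.0119739 = 0.00371192
Denominator: 0.008182 + 0.00371192 = 0.0118939
P(Component A | x₁, x₂) ≈ 0.6879

0.6879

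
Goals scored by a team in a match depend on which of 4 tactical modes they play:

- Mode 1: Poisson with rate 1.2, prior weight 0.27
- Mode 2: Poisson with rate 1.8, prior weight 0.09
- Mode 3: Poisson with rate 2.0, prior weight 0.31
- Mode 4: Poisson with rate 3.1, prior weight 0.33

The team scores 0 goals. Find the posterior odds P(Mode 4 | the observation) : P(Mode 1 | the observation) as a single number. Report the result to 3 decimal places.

Only the two components matter; the odds are (π_i f_i(x)) / (π_j f_j(x)).
Component likelihoods at x = 0 goals:
  L_1 = e^(−1.2)·1.2^0/0! = 0.301194
  L_2 = e^(−1.8)·1.8^0/0! = 0.165299
  L_3 = e^(−2.0)·2.0^0/0! = 0.135335
  L_4 = e^(−3.1)·3.1^0/0! = 0.0450492
0.0148662 / 0.0813224 ≈ 0.183

0.183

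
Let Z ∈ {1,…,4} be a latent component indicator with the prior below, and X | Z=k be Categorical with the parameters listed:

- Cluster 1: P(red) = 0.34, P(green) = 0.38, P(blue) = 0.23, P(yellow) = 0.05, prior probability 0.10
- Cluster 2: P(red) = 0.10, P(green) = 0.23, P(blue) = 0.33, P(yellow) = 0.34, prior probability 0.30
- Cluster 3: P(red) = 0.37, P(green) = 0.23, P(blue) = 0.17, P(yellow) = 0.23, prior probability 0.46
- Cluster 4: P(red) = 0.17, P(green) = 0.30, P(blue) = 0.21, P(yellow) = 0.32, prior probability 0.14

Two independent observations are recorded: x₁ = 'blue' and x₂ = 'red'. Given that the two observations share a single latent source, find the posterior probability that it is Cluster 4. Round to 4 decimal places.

0.0968

Apply Bayes' rule: the posterior for each component is proportional to its prior times its likelihood at x.
Since both observations come from the same component, the likelihood for component k is f_k(x₁)·f_k(x₂).
  L_1 = [P(blue | comp) = 0.23] × [0.34] = 0.0782
  L_2 = [P(blue | comp) = 0.33] × [0.1] = 0.033
  L_3 = [P(blue | comp) = 0.17] × [0.37] = 0.0629
  L_4 = [P(blue | comp) = 0.21] × [0.17] = 0.0357
Unnormalised posteriors:
  w_1·L_1 = 0.10 × 0.0782 = 0.00782
  w_2·L_2 = 0.30 × 0.033 = 0.0099
  w_3·L_3 = 0.46 × 0.0629 = 0.028934
  w_4·L_4 = 0.14 × 0.0357 = 0.004998
Normaliser: 0.00782 + 0.0099 + 0.028934 + 0.004998 = 0.051652
Responsibility of Cluster 4: 0.004998 / 0.051652 ≈ 0.0968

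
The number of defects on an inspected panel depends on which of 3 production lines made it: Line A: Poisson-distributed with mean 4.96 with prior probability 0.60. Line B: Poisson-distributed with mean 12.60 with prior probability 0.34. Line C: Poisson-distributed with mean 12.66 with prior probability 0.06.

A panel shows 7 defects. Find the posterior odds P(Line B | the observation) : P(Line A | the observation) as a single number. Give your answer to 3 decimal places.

0.186

Posterior odds = (π_i f_i(x)) / (π_j f_j(x)); the normalising sum cancels.
Evaluate each component's likelihood at the observed value:
  f_A = e^(−4.96)·4.96^7/7! = 0.102764
  f_B = e^(−12.60)·12.60^7/7! = 0.0337328
  f_C = e^(−12.66)·12.66^7/7! = 0.0328426
Odds = (0.34/0.60) × (0.0337328/0.102764) = 0.566667 × 0.328256 ≈ 0.186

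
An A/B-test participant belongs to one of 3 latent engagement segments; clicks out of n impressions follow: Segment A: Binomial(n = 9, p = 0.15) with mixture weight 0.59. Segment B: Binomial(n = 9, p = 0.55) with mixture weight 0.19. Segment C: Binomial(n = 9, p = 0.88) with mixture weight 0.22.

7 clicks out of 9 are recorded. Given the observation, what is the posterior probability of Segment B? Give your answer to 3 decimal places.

P(component k | x) = w_k·f_k(x) / marginal(x), where marginal(x) = Σ_j w_j·f_j(x).
Binomial probabilities:
  f_A = 4.44405e-05
  f_B = 0.110986
  f_C = 0.211857
Prior × likelihood for each component:
  w_A·f_A = 0.59 × 4.44405e-05 = 2.62199e-05
  w_B·f_B = 0.19 × 0.110986 = 0.0210873
  w_C·f_C = 0.22 × 0.211857 = 0.0466086
Evidence: 2.62199e-05 + 0.0210873 + 0.0466086 = 0.0677221
So the posterior for Segment B is 0.0210873 / 0.0677221 ≈ 0.311.

0.311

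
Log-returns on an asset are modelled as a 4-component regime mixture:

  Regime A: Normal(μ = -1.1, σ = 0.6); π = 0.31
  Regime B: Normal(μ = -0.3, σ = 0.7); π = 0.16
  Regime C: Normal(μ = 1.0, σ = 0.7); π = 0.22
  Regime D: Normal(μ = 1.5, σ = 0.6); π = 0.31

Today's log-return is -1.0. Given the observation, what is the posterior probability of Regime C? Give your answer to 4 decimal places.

0.0081

The responsibility of component k is P(Z=k) f_k(x) divided by Σ_j P(Z=j) f_j(x).
Evaluate each component's likelihood at the observed value:
  p_A = 0.655733
  p_B = 0.345672
  p_C = 0.00962014
  p_D = 0.000112938
Weight by the priors:
  P(Z=A)·p_A = 0.31 × 0.655733 = 0.203277
  P(Z=B)·p_B = 0.16 × 0.345672 = 0.0553076
  P(Z=C)·p_C = 0.22 × 0.00962014 = 0.00211643
  P(Z=D)·p_D = 0.31 × 0.000112938 = 3.50109e-05
Marginal: 0.203277 + 0.0553076 + 0.00211643 + 3.50109e-05 = 0.260736
Responsibility of Regime C: 0.00211643 / 0.260736 ≈ 0.0081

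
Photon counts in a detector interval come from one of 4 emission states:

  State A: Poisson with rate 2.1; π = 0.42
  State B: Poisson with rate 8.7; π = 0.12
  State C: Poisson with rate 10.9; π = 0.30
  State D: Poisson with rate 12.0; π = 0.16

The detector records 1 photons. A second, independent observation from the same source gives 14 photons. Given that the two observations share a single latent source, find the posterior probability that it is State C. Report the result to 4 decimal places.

P(component k | x) = π_k·f_k(x) / marginal(x), where marginal(x) = Σ_j π_j·f_j(x).
Since both observations come from the same component, the likelihood for component k is f_k(x₁)·f_k(x₂).
  f_A = [e^(−2.1)·2.1^1/1! = 0.257158] × [4.55663e-08] = 1.17178e-08
  f_B = [e^(−8.7)·8.7^1/1! = 0.0014493] × [0.0271956] = 3.94145e-05
  f_C = [e^(−10.9)·10.9^1/1! = 0.000201195] × [0.0707543] = 1.42354e-05
  f_D = [e^(−12.0)·12.0^1/1! = 7.37305e-05] × [0.0904889] = 6.6718e-06
Multiply by the mixture weights:
  π_A·f_A = 0.42 × 1.17178e-08 = 4.92146e-09
  π_B·f_B = 0.12 × 3.94145e-05 = 4.72974e-06
  π_C·f_C = 0.30 × 1.42354e-05 = 4.27062e-06
  π_D·f_D = 0.16 × 6.6718e-06 = 1.06749e-06
Sum: 4.92146e-09 + 4.72974e-06 + 4.27062e-06 + 1.06749e-06 = 1.00728e-05
So the posterior for State C is 4.27062e-06 / 1.00728e-05 ≈ 0.4240.

0.4240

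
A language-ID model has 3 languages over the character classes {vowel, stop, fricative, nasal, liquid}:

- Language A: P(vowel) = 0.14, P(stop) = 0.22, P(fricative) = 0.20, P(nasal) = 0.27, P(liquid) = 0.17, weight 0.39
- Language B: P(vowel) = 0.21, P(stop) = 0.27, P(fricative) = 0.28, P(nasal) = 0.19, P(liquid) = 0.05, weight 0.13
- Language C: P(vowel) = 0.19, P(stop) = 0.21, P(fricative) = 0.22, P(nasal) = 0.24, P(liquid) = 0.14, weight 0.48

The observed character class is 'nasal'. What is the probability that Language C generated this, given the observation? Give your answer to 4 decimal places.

0.4698

By Bayes' theorem, P(k | x) = π_k f_k(x) / Σ_j π_j f_j(x).
Evaluate each component's likelihood at the observed value:
  L_A = P(nasal | comp) = 0.27
  L_B = P(nasal | comp) = 0.19
  L_C = P(nasal | comp) = 0.24
Prior × likelihood for each component:
  π_A·L_A = 0.39 × 0.27 = 0.1053
  π_B·L_B = 0.13 × 0.19 = 0.0247
  π_C·L_C = 0.48 × 0.24 = 0.1152
Marginal: 0.1053 + 0.0247 + 0.1152 = 0.2452
P(Language C | the observation) = 0.1152 / 0.2452 ≈ 0.4698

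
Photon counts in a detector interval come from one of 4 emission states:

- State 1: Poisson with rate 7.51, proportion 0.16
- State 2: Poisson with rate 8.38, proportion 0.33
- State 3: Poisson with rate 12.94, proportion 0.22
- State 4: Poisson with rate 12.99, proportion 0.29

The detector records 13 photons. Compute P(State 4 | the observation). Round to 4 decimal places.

0.4448

The responsibility of component k is P(Z=k) f_k(x) divided by Σ_j P(Z=j) f_j(x).
Component likelihoods at x = 13 photons:
  L_1 = 0.0212563
  L_2 = 0.0370258
  L_3 = 0.109925
  L_4 = 0.109939
Unnormalised posteriors:
  P(Z=1)·L_1 = 0.16 × 0.0212563 = 0.00340101
  P(Z=2)·L_2 = 0.33 × 0.0370258 = 0.0122185
  P(Z=3)·L_3 = 0.22 × 0.109925 = 0.0241834
  P(Z=4)·L_4 = 0.29 × 0.109939 = 0.0318824
Marginal: 0.00340101 + 0.0122185 + 0.0241834 + 0.0318824 = 0.0716853
P(State 4 | 13 photons) ≈ 0.4448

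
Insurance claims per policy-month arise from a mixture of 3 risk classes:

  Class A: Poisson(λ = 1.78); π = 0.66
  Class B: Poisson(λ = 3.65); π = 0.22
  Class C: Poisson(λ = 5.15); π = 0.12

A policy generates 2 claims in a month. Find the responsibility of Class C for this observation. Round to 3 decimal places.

0.041

Apply Bayes' rule: the posterior for each component is proportional to its prior times its likelihood at x.
Component likelihoods at x = 2 claims:
  L_A = e^(−1.78)·1.78^2/2! = 0.267157
  L_B = e^(−3.65)·3.65^2/2! = 0.173133
  L_C = e^(−5.15)·5.15^2/2! = 0.0769074
Unnormalised posteriors:
  P(Z=A)·L_A = 0.66 × 0.267157 = 0.176323
  P(Z=B)·L_B = 0.22 × 0.173133 = 0.0380893
  P(Z=C)·L_C = 0.12 × 0.0769074 = 0.00922888
Denominator: 0.176323 + 0.0380893 + 0.00922888 = 0.223642
P(Class C | x) = 0.00922888 / 0.223642 ≈ 0.041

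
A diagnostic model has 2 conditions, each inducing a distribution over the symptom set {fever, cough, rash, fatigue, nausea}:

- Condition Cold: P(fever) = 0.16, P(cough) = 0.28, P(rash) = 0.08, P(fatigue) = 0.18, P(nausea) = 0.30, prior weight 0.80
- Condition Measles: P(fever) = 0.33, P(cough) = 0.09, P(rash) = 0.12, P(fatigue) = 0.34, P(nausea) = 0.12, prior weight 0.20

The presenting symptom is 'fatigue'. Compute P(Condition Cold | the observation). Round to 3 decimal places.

Apply Bayes' rule: the posterior for each component is proportional to its prior times its likelihood at x.
Evaluate each component's likelihood at the observed value:
  L_Cold = P(fatigue | comp) = 0.18
  L_Measles = P(fatigue | comp) = 0.34
Unnormalised posteriors:
  w_Cold·L_Cold = 0.80 × 0.18 = 0.144
  w_Measles·L_Measles = 0.20 × 0.34 = 0.068
Denominator: 0.144 + 0.068 = 0.212
Responsibility of Condition Cold: 0.144 / 0.212 ≈ 0.679

0.679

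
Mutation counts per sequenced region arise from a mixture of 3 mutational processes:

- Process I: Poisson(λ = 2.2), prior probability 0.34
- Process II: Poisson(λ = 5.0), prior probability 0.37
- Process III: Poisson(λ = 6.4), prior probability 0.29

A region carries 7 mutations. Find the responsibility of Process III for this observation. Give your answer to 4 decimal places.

Posterior ∝ prior × likelihood, so P(k | x) ∝ P(Z=k) f_k(x); normalise over all components.
Component likelihoods at x = 7 mutations:
  p_I = e^(−2.2)·2.2^7/7! = 0.00548378
  p_II = e^(−5.0)·5.0^7/7! = 0.104445
  p_III = e^(−6.4)·6.4^7/7! = 0.144992
Multiply by the mixture weights:
  P(Z=I)·p_I = 0.34 × 0.00548378 = 0.00186449
  P(Z=II)·p_II = 0.37 × 0.104445 = 0.0386446
  P(Z=III)·p_III = 0.29 × 0.144992 = 0.0420477
Normaliser: 0.00186449 + 0.0386446 + 0.0420477 = 0.0825568
P(Process III | x) ≈ 0.5093

0.5093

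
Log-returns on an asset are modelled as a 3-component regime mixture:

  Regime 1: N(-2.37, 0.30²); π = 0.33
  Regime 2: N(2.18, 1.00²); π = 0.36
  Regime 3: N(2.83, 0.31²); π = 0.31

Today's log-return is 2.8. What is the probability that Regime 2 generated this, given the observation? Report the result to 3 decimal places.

0.230

Apply Bayes' rule: the posterior for each component is proportional to its prior times its likelihood at x.
Evaluate each component's likelihood at the observed value:
  p_1 = 4.30241e-65
  p_2 = 0.329184
  p_3 = 1.2809
Unnormalised posteriors:
  w_1·p_1 = 0.33 × 4.30241e-65 = 1.4198e-65
  w_2·p_2 = 0.36 × 0.329184 = 0.118506
  w_3·p_3 = 0.31 × 1.2809 = 0.397079
Normaliser: 1.4198e-65 + 0.118506 + 0.397079 = 0.515585
Responsibility of Regime 2: 0.118506 / 0.515585 ≈ 0.230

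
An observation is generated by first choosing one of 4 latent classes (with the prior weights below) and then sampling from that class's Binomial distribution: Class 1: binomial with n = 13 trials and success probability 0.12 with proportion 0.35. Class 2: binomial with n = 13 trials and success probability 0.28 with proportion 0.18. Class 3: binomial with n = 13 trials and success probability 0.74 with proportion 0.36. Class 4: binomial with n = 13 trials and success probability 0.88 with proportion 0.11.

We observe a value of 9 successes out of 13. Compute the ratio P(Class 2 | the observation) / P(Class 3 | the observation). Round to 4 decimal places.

0.0047

The posterior odds equal the prior odds times the likelihood ratio: (P(Z=i)/P(Z=j))·(f_i(x)/f_j(x)).
Component likelihoods at x = 9 successes out of 13:
  f_1 = C(13,9)·0.12^9·0.88^4 = 715·5.15978e-09·0.599695 = 2.21242e-06
  f_2 = C(13,9)·0.28^9·0.72^4 = 715·1.05785e-05·0.268739 = 0.00203263
  f_3 = C(13,9)·0.74^9·0.26^4 = 715·0.0665404·0.00456976 = 0.217413
  f_4 = C(13,9)·0.88^9·0.12^4 = 715·0.316478·0.00020736 = 0.0469218
0.000365873 / 0.0782686 ≈ 0.0047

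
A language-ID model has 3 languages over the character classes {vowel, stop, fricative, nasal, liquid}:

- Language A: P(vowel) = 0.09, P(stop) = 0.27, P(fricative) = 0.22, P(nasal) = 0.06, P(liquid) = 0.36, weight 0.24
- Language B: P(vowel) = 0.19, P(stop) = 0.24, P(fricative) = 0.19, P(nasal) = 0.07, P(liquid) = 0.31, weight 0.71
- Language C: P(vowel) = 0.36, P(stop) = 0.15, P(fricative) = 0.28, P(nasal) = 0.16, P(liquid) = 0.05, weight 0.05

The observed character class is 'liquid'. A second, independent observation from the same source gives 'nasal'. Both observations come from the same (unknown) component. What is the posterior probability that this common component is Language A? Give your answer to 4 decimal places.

0.2470

Posterior ∝ prior × likelihood, so P(k | x) ∝ P(Z=k) f_k(x); normalise over all components.
Since both observations come from the same component, the likelihood for component k is f_k(x₁)·f_k(x₂).
  p_A = [P(liquid | comp) = 0.36] × [0.06] = 0.0216
  p_B = [P(liquid | comp) = 0.31] × [0.07] = 0.0217
  p_C = [P(liquid | comp) = 0.05] × [0.16] = 0.008
Unnormalised posteriors:
  P(Z=A)·p_A = 0.24 × 0.0216 = 0.005184
  P(Z=B)·p_B = 0.71 × 0.0217 = 0.015407
  P(Z=C)·p_C = 0.05 × 0.008 = 0.0004
Denominator: 0.005184 + 0.015407 + 0.0004 = 0.020991
P(Language A | x) ≈ 0.2470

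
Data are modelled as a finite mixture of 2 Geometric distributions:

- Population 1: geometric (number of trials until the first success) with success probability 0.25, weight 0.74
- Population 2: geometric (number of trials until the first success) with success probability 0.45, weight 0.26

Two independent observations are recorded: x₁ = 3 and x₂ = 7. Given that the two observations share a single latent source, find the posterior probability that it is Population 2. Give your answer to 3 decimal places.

0.087

Posterior ∝ prior × likelihood, so P(k | x) ∝ π_k f_k(x); normalise over all components.
Since both observations come from the same component, the likelihood for component k is f_k(x₁)·f_k(x₂).
  p_1 = [0.25·(1−0.25)^2 = 0.25·0.5625 = 0.140625] × [0.0444946] = 0.00625706
  p_2 = [0.45·(1−0.45)^2 = 0.45·0.3025 = 0.136125] × [0.0124563] = 0.00169561
Prior × likelihood for each component:
  π_1·p_1 = 0.74 × 0.00625706 = 0.00463022
  π_2·p_2 = 0.26 × 0.00169561 = 0.000440859
Normaliser: 0.00463022 + 0.000440859 = 0.00507108
So the posterior for Population 2 is 0.000440859 / 0.00507108 ≈ 0.087.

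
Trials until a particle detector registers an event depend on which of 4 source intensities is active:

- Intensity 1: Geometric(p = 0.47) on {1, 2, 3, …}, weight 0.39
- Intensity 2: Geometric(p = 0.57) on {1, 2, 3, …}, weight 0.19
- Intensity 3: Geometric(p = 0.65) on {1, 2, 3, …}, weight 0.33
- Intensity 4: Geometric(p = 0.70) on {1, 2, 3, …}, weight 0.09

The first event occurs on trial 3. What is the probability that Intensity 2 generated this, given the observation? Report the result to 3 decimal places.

P(component k | x) = P(Z=k)·f_k(x) / marginal(x), where marginal(x) = Σ_j P(Z=j)·f_j(x).
Evaluate each component's likelihood at the observed value:
  f_1 = 0.132023
  f_2 = 0.105393
  f_3 = 0.079625
  f_4 = 0.063
Unnormalised posteriors:
  P(Z=1)·f_1 = 0.39 × 0.132023 = 0.051489
  P(Z=2)·f_2 = 0.19 × 0.105393 = 0.0200247
  P(Z=3)·f_3 = 0.33 × 0.079625 = 0.0262762
  P(Z=4)·f_4 = 0.09 × 0.063 = 0.00567
Evidence: 0.051489 + 0.0200247 + 0.0262762 + 0.00567 = 0.10346
Responsibility of Intensity 2: 0.0200247 / 0.10346 ≈ 0.194

0.194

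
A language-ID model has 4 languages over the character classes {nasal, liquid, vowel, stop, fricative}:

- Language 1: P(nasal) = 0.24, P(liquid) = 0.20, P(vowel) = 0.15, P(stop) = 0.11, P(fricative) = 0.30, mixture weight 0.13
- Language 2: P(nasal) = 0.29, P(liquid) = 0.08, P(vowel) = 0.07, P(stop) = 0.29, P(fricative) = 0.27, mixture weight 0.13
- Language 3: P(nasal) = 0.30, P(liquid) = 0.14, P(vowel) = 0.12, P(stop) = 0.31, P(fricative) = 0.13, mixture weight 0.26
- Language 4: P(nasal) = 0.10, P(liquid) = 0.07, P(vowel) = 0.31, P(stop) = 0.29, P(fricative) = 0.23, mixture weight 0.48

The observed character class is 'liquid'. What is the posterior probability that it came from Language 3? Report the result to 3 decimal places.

Apply Bayes' rule: the posterior for each component is proportional to its prior times its likelihood at x.
Evaluate each component's likelihood at the observed value:
  L_1 = P(liquid | comp) = 0.20
  L_2 = P(liquid | comp) = 0.08
  L_3 = P(liquid | comp) = 0.14
  L_4 = P(liquid | comp) = 0.07
Unnormalised posteriors:
  P(Z=1)·L_1 = 0.13 × 0.2 = 0.026
  P(Z=2)·L_2 = 0.13 × 0.08 = 0.0104
  P(Z=3)·L_3 = 0.26 × 0.14 = 0.0364
  P(Z=4)·L_4 = 0.48 × 0.07 = 0.0336
Sum: 0.026 + 0.0104 + 0.0364 + 0.0336 = 0.1064
P(Language 3 | the observation) = 0.0364 / 0.1064 ≈ 0.342

0.342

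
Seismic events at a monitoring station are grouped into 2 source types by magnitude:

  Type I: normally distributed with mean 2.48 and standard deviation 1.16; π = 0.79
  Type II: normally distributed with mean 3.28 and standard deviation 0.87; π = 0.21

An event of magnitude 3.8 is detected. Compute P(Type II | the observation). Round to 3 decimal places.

Posterior ∝ prior × likelihood, so P(k | x) ∝ w_k f_k(x); normalise over all components.
Component likelihoods at x = 3.8:
  p_I = (1/(1.16·√(2π)))·exp(−(3.8−2.48)²/(2·1.16²)) = 0.343916·exp(-0.64744) = 0.179999
  p_II = (1/(0.87·√(2π)))·exp(−(3.8−3.28)²/(2·0.87²)) = 0.458554·exp(-0.17862) = 0.383544
Prior × likelihood for each component:
  w_I·p_I = 0.79 × 0.179999 = 0.142199
  w_II·p_II = 0.21 × 0.383544 = 0.0805443
Sum: 0.142199 + 0.0805443 = 0.222744
P(Type II | 3.8) = 0.0805443 / 0.222744 ≈ 0.362

0.362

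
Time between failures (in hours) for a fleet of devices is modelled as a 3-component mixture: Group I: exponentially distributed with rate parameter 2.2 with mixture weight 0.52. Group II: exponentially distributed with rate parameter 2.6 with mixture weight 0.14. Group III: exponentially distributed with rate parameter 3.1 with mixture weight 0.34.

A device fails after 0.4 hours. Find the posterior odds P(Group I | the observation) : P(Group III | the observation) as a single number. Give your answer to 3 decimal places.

1.556

The posterior odds equal the prior odds times the likelihood ratio: (P(Z=i)/P(Z=j))·(f_i(x)/f_j(x)).
Exponential densities:
  p_I = 2.2·e^(−2.2·0.4) = 2.2·e^(−0.8800) = 0.912522
  p_II = 2.6·e^(−2.6·0.4) = 2.6·e^(−1.0400) = 0.918982
  p_III = 3.1·e^(−3.1·0.4) = 3.1·e^(−1.2400) = 0.897091
Posterior odds = (P(Z=I)·p_I) / (P(Z=III)·p_III) = (0.52·0.912522) / (0.34·0.897091) = 0.474512 / 0.305011 ≈ 1.556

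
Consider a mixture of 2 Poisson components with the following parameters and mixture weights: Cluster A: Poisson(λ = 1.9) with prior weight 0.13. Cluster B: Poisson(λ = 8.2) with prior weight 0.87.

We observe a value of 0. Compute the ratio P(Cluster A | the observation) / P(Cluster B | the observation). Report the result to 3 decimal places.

81.373

Only the two components matter; the odds are (π_i f_i(x)) / (π_j f_j(x)).
Poisson probabilities:
  L_A = 0.149569
  L_B = 0.000274654
Posterior odds = (π_A·L_A) / (π_B·L_B) = (0.13·0.149569) / (0.87·0.000274654) = 0.0194439 / 0.000238949 ≈ 81.373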